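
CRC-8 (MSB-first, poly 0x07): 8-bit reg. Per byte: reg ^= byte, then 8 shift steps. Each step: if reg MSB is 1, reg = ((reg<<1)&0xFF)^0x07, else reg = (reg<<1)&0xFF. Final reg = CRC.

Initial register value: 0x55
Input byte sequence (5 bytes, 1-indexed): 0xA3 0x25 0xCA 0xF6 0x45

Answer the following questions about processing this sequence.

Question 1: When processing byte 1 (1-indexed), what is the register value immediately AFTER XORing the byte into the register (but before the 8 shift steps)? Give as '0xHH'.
Answer: 0xF6

Derivation:
Register before byte 1: 0x55
Byte 1: 0xA3
0x55 XOR 0xA3 = 0xF6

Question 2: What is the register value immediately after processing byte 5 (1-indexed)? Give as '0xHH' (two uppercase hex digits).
After byte 1 (0xA3): reg=0xCC
After byte 2 (0x25): reg=0x91
After byte 3 (0xCA): reg=0x86
After byte 4 (0xF6): reg=0x57
After byte 5 (0x45): reg=0x7E

Answer: 0x7E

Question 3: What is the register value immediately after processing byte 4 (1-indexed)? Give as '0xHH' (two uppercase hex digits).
Answer: 0x57

Derivation:
After byte 1 (0xA3): reg=0xCC
After byte 2 (0x25): reg=0x91
After byte 3 (0xCA): reg=0x86
After byte 4 (0xF6): reg=0x57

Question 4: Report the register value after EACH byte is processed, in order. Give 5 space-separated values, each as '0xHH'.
0xCC 0x91 0x86 0x57 0x7E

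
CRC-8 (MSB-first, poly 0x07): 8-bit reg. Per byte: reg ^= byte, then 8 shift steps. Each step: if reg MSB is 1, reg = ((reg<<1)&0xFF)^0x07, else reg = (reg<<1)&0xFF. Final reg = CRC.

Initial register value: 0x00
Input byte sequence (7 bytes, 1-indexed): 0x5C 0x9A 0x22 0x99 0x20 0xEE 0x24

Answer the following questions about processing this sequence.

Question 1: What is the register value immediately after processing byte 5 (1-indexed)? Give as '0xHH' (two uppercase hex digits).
After byte 1 (0x5C): reg=0x93
After byte 2 (0x9A): reg=0x3F
After byte 3 (0x22): reg=0x53
After byte 4 (0x99): reg=0x78
After byte 5 (0x20): reg=0x8F

Answer: 0x8F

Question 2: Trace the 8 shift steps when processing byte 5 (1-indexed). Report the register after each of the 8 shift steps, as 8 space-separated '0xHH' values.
Answer: 0xB0 0x67 0xCE 0x9B 0x31 0x62 0xC4 0x8F

Derivation:
After byte 1 (0x5C): reg=0x93
After byte 2 (0x9A): reg=0x3F
After byte 3 (0x22): reg=0x53
After byte 4 (0x99): reg=0x78
Register before byte 5: 0x78
After XOR with byte 0x20: 0x58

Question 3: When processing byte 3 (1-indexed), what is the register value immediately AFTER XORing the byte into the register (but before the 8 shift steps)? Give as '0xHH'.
Answer: 0x1D

Derivation:
Register before byte 3: 0x3F
Byte 3: 0x22
0x3F XOR 0x22 = 0x1D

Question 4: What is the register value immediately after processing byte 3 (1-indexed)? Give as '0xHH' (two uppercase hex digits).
Answer: 0x53

Derivation:
After byte 1 (0x5C): reg=0x93
After byte 2 (0x9A): reg=0x3F
After byte 3 (0x22): reg=0x53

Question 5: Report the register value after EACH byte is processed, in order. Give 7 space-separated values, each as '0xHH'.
0x93 0x3F 0x53 0x78 0x8F 0x20 0x1C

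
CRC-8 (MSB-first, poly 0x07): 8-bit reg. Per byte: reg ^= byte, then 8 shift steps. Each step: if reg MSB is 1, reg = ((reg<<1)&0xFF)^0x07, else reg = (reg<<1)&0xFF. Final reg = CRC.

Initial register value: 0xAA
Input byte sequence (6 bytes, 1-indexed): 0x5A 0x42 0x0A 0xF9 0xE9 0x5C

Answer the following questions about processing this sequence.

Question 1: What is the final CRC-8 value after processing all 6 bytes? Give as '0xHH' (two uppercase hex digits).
After byte 1 (0x5A): reg=0xDE
After byte 2 (0x42): reg=0xDD
After byte 3 (0x0A): reg=0x2B
After byte 4 (0xF9): reg=0x30
After byte 5 (0xE9): reg=0x01
After byte 6 (0x5C): reg=0x94

Answer: 0x94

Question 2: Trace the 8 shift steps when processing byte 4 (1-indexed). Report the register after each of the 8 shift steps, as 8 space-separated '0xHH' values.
Answer: 0xA3 0x41 0x82 0x03 0x06 0x0C 0x18 0x30

Derivation:
After byte 1 (0x5A): reg=0xDE
After byte 2 (0x42): reg=0xDD
After byte 3 (0x0A): reg=0x2B
Register before byte 4: 0x2B
After XOR with byte 0xF9: 0xD2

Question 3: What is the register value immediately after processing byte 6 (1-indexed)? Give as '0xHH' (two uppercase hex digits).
Answer: 0x94

Derivation:
After byte 1 (0x5A): reg=0xDE
After byte 2 (0x42): reg=0xDD
After byte 3 (0x0A): reg=0x2B
After byte 4 (0xF9): reg=0x30
After byte 5 (0xE9): reg=0x01
After byte 6 (0x5C): reg=0x94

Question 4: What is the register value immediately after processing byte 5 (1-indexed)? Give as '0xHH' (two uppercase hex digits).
After byte 1 (0x5A): reg=0xDE
After byte 2 (0x42): reg=0xDD
After byte 3 (0x0A): reg=0x2B
After byte 4 (0xF9): reg=0x30
After byte 5 (0xE9): reg=0x01

Answer: 0x01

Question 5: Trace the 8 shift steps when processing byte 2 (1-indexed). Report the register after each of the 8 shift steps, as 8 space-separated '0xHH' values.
Answer: 0x3F 0x7E 0xFC 0xFF 0xF9 0xF5 0xED 0xDD

Derivation:
After byte 1 (0x5A): reg=0xDE
Register before byte 2: 0xDE
After XOR with byte 0x42: 0x9C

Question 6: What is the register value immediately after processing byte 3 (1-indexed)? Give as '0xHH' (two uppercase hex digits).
Answer: 0x2B

Derivation:
After byte 1 (0x5A): reg=0xDE
After byte 2 (0x42): reg=0xDD
After byte 3 (0x0A): reg=0x2B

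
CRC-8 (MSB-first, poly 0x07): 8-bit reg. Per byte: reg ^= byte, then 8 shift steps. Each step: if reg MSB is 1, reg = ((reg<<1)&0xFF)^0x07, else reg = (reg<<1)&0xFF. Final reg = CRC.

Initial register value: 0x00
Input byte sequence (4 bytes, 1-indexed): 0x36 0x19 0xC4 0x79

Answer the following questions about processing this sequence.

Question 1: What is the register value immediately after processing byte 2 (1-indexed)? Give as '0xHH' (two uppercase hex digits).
Answer: 0xC8

Derivation:
After byte 1 (0x36): reg=0x82
After byte 2 (0x19): reg=0xC8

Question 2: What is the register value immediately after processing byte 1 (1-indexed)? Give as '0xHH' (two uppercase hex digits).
After byte 1 (0x36): reg=0x82

Answer: 0x82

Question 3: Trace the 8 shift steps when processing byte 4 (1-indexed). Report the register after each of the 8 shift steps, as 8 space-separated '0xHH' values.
After byte 1 (0x36): reg=0x82
After byte 2 (0x19): reg=0xC8
After byte 3 (0xC4): reg=0x24
Register before byte 4: 0x24
After XOR with byte 0x79: 0x5D

Answer: 0xBA 0x73 0xE6 0xCB 0x91 0x25 0x4A 0x94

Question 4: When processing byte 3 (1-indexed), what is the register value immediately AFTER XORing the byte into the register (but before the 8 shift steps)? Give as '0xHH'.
Answer: 0x0C

Derivation:
Register before byte 3: 0xC8
Byte 3: 0xC4
0xC8 XOR 0xC4 = 0x0C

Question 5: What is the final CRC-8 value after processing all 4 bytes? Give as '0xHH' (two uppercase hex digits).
After byte 1 (0x36): reg=0x82
After byte 2 (0x19): reg=0xC8
After byte 3 (0xC4): reg=0x24
After byte 4 (0x79): reg=0x94

Answer: 0x94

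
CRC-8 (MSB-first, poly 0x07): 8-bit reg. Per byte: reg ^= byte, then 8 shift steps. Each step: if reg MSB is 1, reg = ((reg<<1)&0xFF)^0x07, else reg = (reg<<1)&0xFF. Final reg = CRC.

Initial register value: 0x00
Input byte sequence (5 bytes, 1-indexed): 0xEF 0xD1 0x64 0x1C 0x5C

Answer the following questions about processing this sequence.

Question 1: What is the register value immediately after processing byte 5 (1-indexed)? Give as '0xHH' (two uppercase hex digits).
Answer: 0x86

Derivation:
After byte 1 (0xEF): reg=0x83
After byte 2 (0xD1): reg=0xB9
After byte 3 (0x64): reg=0x1D
After byte 4 (0x1C): reg=0x07
After byte 5 (0x5C): reg=0x86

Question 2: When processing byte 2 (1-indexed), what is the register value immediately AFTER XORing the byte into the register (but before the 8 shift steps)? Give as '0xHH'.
Answer: 0x52

Derivation:
Register before byte 2: 0x83
Byte 2: 0xD1
0x83 XOR 0xD1 = 0x52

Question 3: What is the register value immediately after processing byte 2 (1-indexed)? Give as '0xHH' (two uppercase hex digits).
After byte 1 (0xEF): reg=0x83
After byte 2 (0xD1): reg=0xB9

Answer: 0xB9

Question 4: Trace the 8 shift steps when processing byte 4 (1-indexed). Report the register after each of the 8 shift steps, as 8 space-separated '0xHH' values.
Answer: 0x02 0x04 0x08 0x10 0x20 0x40 0x80 0x07

Derivation:
After byte 1 (0xEF): reg=0x83
After byte 2 (0xD1): reg=0xB9
After byte 3 (0x64): reg=0x1D
Register before byte 4: 0x1D
After XOR with byte 0x1C: 0x01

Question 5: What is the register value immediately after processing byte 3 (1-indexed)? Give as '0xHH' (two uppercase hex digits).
After byte 1 (0xEF): reg=0x83
After byte 2 (0xD1): reg=0xB9
After byte 3 (0x64): reg=0x1D

Answer: 0x1D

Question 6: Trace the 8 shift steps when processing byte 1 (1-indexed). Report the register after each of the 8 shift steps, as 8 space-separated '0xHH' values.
Register before byte 1: 0x00
After XOR with byte 0xEF: 0xEF

Answer: 0xD9 0xB5 0x6D 0xDA 0xB3 0x61 0xC2 0x83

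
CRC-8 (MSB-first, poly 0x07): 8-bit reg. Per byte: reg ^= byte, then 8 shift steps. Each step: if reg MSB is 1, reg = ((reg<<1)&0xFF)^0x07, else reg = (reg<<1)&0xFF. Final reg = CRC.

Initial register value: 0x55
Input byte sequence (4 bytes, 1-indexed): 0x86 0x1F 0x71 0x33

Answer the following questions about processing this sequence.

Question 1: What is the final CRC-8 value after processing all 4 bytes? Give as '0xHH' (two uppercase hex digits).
Answer: 0x3C

Derivation:
After byte 1 (0x86): reg=0x37
After byte 2 (0x1F): reg=0xD8
After byte 3 (0x71): reg=0x56
After byte 4 (0x33): reg=0x3C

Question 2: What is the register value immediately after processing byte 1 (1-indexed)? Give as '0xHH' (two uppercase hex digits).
After byte 1 (0x86): reg=0x37

Answer: 0x37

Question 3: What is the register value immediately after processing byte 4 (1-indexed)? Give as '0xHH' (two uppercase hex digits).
Answer: 0x3C

Derivation:
After byte 1 (0x86): reg=0x37
After byte 2 (0x1F): reg=0xD8
After byte 3 (0x71): reg=0x56
After byte 4 (0x33): reg=0x3C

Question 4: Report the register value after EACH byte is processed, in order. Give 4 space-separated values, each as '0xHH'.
0x37 0xD8 0x56 0x3C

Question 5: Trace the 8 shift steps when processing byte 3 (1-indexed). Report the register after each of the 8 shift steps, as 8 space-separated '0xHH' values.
Answer: 0x55 0xAA 0x53 0xA6 0x4B 0x96 0x2B 0x56

Derivation:
After byte 1 (0x86): reg=0x37
After byte 2 (0x1F): reg=0xD8
Register before byte 3: 0xD8
After XOR with byte 0x71: 0xA9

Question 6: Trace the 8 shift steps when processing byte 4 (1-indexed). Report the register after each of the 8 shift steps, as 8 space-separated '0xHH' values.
After byte 1 (0x86): reg=0x37
After byte 2 (0x1F): reg=0xD8
After byte 3 (0x71): reg=0x56
Register before byte 4: 0x56
After XOR with byte 0x33: 0x65

Answer: 0xCA 0x93 0x21 0x42 0x84 0x0F 0x1E 0x3C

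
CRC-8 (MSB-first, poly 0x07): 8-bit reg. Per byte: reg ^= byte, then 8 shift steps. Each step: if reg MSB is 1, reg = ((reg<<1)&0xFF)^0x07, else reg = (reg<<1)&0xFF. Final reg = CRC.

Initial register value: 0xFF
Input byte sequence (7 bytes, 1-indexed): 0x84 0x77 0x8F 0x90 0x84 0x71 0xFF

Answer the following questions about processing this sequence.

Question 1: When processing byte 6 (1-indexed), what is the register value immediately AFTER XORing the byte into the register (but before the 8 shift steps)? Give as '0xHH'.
Register before byte 6: 0x49
Byte 6: 0x71
0x49 XOR 0x71 = 0x38

Answer: 0x38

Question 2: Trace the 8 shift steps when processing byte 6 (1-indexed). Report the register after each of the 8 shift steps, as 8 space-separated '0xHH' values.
Answer: 0x70 0xE0 0xC7 0x89 0x15 0x2A 0x54 0xA8

Derivation:
After byte 1 (0x84): reg=0x66
After byte 2 (0x77): reg=0x77
After byte 3 (0x8F): reg=0xE6
After byte 4 (0x90): reg=0x45
After byte 5 (0x84): reg=0x49
Register before byte 6: 0x49
After XOR with byte 0x71: 0x38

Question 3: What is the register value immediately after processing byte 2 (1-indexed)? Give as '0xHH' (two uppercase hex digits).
After byte 1 (0x84): reg=0x66
After byte 2 (0x77): reg=0x77

Answer: 0x77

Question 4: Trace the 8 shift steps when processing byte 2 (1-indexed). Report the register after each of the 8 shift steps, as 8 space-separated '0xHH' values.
After byte 1 (0x84): reg=0x66
Register before byte 2: 0x66
After XOR with byte 0x77: 0x11

Answer: 0x22 0x44 0x88 0x17 0x2E 0x5C 0xB8 0x77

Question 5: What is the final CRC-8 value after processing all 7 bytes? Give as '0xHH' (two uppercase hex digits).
After byte 1 (0x84): reg=0x66
After byte 2 (0x77): reg=0x77
After byte 3 (0x8F): reg=0xE6
After byte 4 (0x90): reg=0x45
After byte 5 (0x84): reg=0x49
After byte 6 (0x71): reg=0xA8
After byte 7 (0xFF): reg=0xA2

Answer: 0xA2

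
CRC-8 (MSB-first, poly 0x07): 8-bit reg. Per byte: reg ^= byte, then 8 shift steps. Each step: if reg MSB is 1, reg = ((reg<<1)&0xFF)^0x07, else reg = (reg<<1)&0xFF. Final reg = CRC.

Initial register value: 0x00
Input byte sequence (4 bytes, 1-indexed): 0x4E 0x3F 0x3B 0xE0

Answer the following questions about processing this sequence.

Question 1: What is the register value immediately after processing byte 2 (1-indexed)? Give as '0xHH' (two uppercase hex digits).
After byte 1 (0x4E): reg=0xED
After byte 2 (0x3F): reg=0x30

Answer: 0x30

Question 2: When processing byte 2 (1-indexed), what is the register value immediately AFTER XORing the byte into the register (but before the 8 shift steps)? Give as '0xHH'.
Register before byte 2: 0xED
Byte 2: 0x3F
0xED XOR 0x3F = 0xD2

Answer: 0xD2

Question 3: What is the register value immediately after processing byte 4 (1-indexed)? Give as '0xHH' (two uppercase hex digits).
Answer: 0x39

Derivation:
After byte 1 (0x4E): reg=0xED
After byte 2 (0x3F): reg=0x30
After byte 3 (0x3B): reg=0x31
After byte 4 (0xE0): reg=0x39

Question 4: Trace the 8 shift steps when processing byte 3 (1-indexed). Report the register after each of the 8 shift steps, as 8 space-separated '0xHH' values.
After byte 1 (0x4E): reg=0xED
After byte 2 (0x3F): reg=0x30
Register before byte 3: 0x30
After XOR with byte 0x3B: 0x0B

Answer: 0x16 0x2C 0x58 0xB0 0x67 0xCE 0x9B 0x31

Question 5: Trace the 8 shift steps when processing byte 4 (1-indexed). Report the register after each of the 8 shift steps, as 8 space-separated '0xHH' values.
After byte 1 (0x4E): reg=0xED
After byte 2 (0x3F): reg=0x30
After byte 3 (0x3B): reg=0x31
Register before byte 4: 0x31
After XOR with byte 0xE0: 0xD1

Answer: 0xA5 0x4D 0x9A 0x33 0x66 0xCC 0x9F 0x39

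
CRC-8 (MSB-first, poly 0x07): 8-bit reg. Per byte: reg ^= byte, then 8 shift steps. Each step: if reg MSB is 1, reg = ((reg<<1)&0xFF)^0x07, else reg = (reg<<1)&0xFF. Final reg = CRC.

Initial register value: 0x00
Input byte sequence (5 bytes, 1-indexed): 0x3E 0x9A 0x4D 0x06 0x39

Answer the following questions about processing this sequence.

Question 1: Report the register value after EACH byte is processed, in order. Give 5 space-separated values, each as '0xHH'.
0xBA 0xE0 0x4A 0xE3 0x08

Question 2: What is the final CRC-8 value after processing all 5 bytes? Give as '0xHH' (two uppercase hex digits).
After byte 1 (0x3E): reg=0xBA
After byte 2 (0x9A): reg=0xE0
After byte 3 (0x4D): reg=0x4A
After byte 4 (0x06): reg=0xE3
After byte 5 (0x39): reg=0x08

Answer: 0x08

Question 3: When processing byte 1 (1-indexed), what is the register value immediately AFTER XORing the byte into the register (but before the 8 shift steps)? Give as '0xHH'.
Register before byte 1: 0x00
Byte 1: 0x3E
0x00 XOR 0x3E = 0x3E

Answer: 0x3E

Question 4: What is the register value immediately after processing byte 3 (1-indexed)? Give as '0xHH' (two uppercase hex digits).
Answer: 0x4A

Derivation:
After byte 1 (0x3E): reg=0xBA
After byte 2 (0x9A): reg=0xE0
After byte 3 (0x4D): reg=0x4A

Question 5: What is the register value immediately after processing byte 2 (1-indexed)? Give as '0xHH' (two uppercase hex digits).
After byte 1 (0x3E): reg=0xBA
After byte 2 (0x9A): reg=0xE0

Answer: 0xE0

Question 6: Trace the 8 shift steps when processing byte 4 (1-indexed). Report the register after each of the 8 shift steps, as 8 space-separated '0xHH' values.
Answer: 0x98 0x37 0x6E 0xDC 0xBF 0x79 0xF2 0xE3

Derivation:
After byte 1 (0x3E): reg=0xBA
After byte 2 (0x9A): reg=0xE0
After byte 3 (0x4D): reg=0x4A
Register before byte 4: 0x4A
After XOR with byte 0x06: 0x4C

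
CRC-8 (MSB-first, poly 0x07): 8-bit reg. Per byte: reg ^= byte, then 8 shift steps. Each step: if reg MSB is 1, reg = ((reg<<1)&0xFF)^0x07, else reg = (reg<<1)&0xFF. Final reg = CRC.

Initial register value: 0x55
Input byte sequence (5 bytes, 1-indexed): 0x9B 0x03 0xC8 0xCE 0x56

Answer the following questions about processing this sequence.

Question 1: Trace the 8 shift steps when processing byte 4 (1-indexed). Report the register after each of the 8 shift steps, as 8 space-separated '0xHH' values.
Answer: 0x4C 0x98 0x37 0x6E 0xDC 0xBF 0x79 0xF2

Derivation:
After byte 1 (0x9B): reg=0x64
After byte 2 (0x03): reg=0x32
After byte 3 (0xC8): reg=0xE8
Register before byte 4: 0xE8
After XOR with byte 0xCE: 0x26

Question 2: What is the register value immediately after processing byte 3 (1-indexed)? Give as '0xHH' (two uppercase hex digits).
Answer: 0xE8

Derivation:
After byte 1 (0x9B): reg=0x64
After byte 2 (0x03): reg=0x32
After byte 3 (0xC8): reg=0xE8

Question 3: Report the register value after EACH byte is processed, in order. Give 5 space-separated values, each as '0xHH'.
0x64 0x32 0xE8 0xF2 0x75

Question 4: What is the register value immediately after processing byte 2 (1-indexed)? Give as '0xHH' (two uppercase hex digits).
Answer: 0x32

Derivation:
After byte 1 (0x9B): reg=0x64
After byte 2 (0x03): reg=0x32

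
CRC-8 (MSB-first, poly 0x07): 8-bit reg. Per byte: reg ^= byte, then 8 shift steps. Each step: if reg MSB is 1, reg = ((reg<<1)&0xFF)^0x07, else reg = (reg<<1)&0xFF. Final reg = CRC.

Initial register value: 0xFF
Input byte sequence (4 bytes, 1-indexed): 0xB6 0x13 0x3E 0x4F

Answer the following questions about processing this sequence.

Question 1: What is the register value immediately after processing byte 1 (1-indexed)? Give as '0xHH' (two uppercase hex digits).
After byte 1 (0xB6): reg=0xF8

Answer: 0xF8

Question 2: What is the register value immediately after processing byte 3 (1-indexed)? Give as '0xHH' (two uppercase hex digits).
Answer: 0x6E

Derivation:
After byte 1 (0xB6): reg=0xF8
After byte 2 (0x13): reg=0x9F
After byte 3 (0x3E): reg=0x6E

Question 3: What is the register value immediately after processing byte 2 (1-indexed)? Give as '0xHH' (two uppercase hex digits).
Answer: 0x9F

Derivation:
After byte 1 (0xB6): reg=0xF8
After byte 2 (0x13): reg=0x9F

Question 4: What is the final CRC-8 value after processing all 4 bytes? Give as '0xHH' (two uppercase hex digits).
Answer: 0xE7

Derivation:
After byte 1 (0xB6): reg=0xF8
After byte 2 (0x13): reg=0x9F
After byte 3 (0x3E): reg=0x6E
After byte 4 (0x4F): reg=0xE7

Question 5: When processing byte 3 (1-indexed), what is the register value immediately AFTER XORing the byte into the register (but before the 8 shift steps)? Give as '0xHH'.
Answer: 0xA1

Derivation:
Register before byte 3: 0x9F
Byte 3: 0x3E
0x9F XOR 0x3E = 0xA1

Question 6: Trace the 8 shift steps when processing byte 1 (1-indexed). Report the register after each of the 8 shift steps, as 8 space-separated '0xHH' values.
Register before byte 1: 0xFF
After XOR with byte 0xB6: 0x49

Answer: 0x92 0x23 0x46 0x8C 0x1F 0x3E 0x7C 0xF8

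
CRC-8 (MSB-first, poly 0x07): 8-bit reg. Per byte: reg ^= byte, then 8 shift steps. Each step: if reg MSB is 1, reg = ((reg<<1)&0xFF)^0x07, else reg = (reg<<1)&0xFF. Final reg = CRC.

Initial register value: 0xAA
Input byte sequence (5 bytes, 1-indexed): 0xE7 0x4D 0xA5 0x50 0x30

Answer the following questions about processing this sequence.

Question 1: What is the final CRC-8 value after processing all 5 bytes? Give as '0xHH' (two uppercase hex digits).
After byte 1 (0xE7): reg=0xE4
After byte 2 (0x4D): reg=0x56
After byte 3 (0xA5): reg=0xD7
After byte 4 (0x50): reg=0x9C
After byte 5 (0x30): reg=0x4D

Answer: 0x4D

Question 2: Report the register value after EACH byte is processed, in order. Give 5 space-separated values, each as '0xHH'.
0xE4 0x56 0xD7 0x9C 0x4D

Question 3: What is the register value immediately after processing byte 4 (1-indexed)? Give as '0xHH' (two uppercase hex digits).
Answer: 0x9C

Derivation:
After byte 1 (0xE7): reg=0xE4
After byte 2 (0x4D): reg=0x56
After byte 3 (0xA5): reg=0xD7
After byte 4 (0x50): reg=0x9C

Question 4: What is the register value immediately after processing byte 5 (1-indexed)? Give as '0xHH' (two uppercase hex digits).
Answer: 0x4D

Derivation:
After byte 1 (0xE7): reg=0xE4
After byte 2 (0x4D): reg=0x56
After byte 3 (0xA5): reg=0xD7
After byte 4 (0x50): reg=0x9C
After byte 5 (0x30): reg=0x4D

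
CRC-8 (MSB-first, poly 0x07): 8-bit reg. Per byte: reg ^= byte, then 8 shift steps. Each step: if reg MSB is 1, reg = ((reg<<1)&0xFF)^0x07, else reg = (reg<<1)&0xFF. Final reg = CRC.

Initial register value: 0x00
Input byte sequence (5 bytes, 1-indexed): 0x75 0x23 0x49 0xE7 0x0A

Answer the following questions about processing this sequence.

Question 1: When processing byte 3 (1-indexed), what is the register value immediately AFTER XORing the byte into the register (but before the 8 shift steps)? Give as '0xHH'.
Register before byte 3: 0x0A
Byte 3: 0x49
0x0A XOR 0x49 = 0x43

Answer: 0x43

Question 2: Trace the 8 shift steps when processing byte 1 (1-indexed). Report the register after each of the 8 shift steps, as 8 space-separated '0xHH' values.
Answer: 0xEA 0xD3 0xA1 0x45 0x8A 0x13 0x26 0x4C

Derivation:
Register before byte 1: 0x00
After XOR with byte 0x75: 0x75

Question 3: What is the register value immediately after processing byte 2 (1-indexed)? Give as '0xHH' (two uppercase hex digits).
After byte 1 (0x75): reg=0x4C
After byte 2 (0x23): reg=0x0A

Answer: 0x0A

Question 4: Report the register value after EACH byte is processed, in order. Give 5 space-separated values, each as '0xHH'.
0x4C 0x0A 0xCE 0xDF 0x25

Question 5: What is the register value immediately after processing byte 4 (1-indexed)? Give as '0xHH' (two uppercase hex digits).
After byte 1 (0x75): reg=0x4C
After byte 2 (0x23): reg=0x0A
After byte 3 (0x49): reg=0xCE
After byte 4 (0xE7): reg=0xDF

Answer: 0xDF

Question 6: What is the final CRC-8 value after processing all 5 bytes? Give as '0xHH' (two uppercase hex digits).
Answer: 0x25

Derivation:
After byte 1 (0x75): reg=0x4C
After byte 2 (0x23): reg=0x0A
After byte 3 (0x49): reg=0xCE
After byte 4 (0xE7): reg=0xDF
After byte 5 (0x0A): reg=0x25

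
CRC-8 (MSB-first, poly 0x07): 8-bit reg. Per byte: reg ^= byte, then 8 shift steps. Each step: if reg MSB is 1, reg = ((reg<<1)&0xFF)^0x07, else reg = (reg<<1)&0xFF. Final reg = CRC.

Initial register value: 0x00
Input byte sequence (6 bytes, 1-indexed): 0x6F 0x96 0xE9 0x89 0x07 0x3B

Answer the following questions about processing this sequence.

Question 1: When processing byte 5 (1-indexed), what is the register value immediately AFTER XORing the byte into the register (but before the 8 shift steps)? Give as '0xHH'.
Answer: 0x1C

Derivation:
Register before byte 5: 0x1B
Byte 5: 0x07
0x1B XOR 0x07 = 0x1C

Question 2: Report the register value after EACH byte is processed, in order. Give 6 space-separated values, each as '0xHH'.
0x0A 0xDD 0x8C 0x1B 0x54 0x0A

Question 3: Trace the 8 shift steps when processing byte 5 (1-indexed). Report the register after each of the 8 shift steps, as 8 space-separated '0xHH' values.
After byte 1 (0x6F): reg=0x0A
After byte 2 (0x96): reg=0xDD
After byte 3 (0xE9): reg=0x8C
After byte 4 (0x89): reg=0x1B
Register before byte 5: 0x1B
After XOR with byte 0x07: 0x1C

Answer: 0x38 0x70 0xE0 0xC7 0x89 0x15 0x2A 0x54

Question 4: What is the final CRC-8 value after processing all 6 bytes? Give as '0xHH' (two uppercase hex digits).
After byte 1 (0x6F): reg=0x0A
After byte 2 (0x96): reg=0xDD
After byte 3 (0xE9): reg=0x8C
After byte 4 (0x89): reg=0x1B
After byte 5 (0x07): reg=0x54
After byte 6 (0x3B): reg=0x0A

Answer: 0x0A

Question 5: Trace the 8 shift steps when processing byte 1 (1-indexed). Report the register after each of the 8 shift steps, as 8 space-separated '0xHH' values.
Answer: 0xDE 0xBB 0x71 0xE2 0xC3 0x81 0x05 0x0A

Derivation:
Register before byte 1: 0x00
After XOR with byte 0x6F: 0x6F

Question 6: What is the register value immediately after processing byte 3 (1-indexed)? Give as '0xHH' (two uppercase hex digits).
After byte 1 (0x6F): reg=0x0A
After byte 2 (0x96): reg=0xDD
After byte 3 (0xE9): reg=0x8C

Answer: 0x8C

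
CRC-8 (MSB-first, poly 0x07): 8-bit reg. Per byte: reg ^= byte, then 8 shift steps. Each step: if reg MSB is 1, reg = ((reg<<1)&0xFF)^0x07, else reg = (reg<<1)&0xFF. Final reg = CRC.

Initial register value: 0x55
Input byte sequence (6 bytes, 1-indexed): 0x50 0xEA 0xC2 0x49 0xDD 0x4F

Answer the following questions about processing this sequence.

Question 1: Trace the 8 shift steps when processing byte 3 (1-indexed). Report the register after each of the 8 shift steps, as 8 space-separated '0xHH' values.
Answer: 0x36 0x6C 0xD8 0xB7 0x69 0xD2 0xA3 0x41

Derivation:
After byte 1 (0x50): reg=0x1B
After byte 2 (0xEA): reg=0xD9
Register before byte 3: 0xD9
After XOR with byte 0xC2: 0x1B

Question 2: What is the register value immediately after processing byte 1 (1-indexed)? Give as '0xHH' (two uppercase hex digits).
Answer: 0x1B

Derivation:
After byte 1 (0x50): reg=0x1B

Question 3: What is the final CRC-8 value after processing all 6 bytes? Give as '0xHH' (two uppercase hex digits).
After byte 1 (0x50): reg=0x1B
After byte 2 (0xEA): reg=0xD9
After byte 3 (0xC2): reg=0x41
After byte 4 (0x49): reg=0x38
After byte 5 (0xDD): reg=0xB5
After byte 6 (0x4F): reg=0xE8

Answer: 0xE8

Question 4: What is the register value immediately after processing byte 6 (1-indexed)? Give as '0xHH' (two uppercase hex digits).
Answer: 0xE8

Derivation:
After byte 1 (0x50): reg=0x1B
After byte 2 (0xEA): reg=0xD9
After byte 3 (0xC2): reg=0x41
After byte 4 (0x49): reg=0x38
After byte 5 (0xDD): reg=0xB5
After byte 6 (0x4F): reg=0xE8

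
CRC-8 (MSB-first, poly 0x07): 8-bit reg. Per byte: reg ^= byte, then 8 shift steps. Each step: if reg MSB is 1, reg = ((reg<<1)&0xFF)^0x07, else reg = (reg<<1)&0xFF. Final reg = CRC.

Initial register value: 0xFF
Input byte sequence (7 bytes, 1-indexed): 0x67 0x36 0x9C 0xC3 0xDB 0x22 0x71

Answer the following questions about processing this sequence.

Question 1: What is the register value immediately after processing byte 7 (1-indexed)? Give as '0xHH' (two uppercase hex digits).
After byte 1 (0x67): reg=0xC1
After byte 2 (0x36): reg=0xCB
After byte 3 (0x9C): reg=0xA2
After byte 4 (0xC3): reg=0x20
After byte 5 (0xDB): reg=0xEF
After byte 6 (0x22): reg=0x6D
After byte 7 (0x71): reg=0x54

Answer: 0x54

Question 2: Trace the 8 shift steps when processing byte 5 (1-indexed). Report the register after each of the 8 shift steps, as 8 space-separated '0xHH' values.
Answer: 0xF1 0xE5 0xCD 0x9D 0x3D 0x7A 0xF4 0xEF

Derivation:
After byte 1 (0x67): reg=0xC1
After byte 2 (0x36): reg=0xCB
After byte 3 (0x9C): reg=0xA2
After byte 4 (0xC3): reg=0x20
Register before byte 5: 0x20
After XOR with byte 0xDB: 0xFB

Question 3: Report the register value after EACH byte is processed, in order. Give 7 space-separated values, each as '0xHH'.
0xC1 0xCB 0xA2 0x20 0xEF 0x6D 0x54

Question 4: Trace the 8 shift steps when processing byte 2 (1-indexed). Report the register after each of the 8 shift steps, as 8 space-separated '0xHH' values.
Answer: 0xE9 0xD5 0xAD 0x5D 0xBA 0x73 0xE6 0xCB

Derivation:
After byte 1 (0x67): reg=0xC1
Register before byte 2: 0xC1
After XOR with byte 0x36: 0xF7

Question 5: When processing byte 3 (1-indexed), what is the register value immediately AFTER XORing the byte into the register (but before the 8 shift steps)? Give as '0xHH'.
Register before byte 3: 0xCB
Byte 3: 0x9C
0xCB XOR 0x9C = 0x57

Answer: 0x57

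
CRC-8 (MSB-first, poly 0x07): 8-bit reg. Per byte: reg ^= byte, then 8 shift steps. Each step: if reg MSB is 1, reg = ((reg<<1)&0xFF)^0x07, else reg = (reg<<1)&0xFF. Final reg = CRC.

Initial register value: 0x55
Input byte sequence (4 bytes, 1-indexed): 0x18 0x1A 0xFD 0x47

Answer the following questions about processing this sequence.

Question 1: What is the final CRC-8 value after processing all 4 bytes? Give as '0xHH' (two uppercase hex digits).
Answer: 0x6F

Derivation:
After byte 1 (0x18): reg=0xE4
After byte 2 (0x1A): reg=0xF4
After byte 3 (0xFD): reg=0x3F
After byte 4 (0x47): reg=0x6F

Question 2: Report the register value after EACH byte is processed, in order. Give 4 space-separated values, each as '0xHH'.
0xE4 0xF4 0x3F 0x6F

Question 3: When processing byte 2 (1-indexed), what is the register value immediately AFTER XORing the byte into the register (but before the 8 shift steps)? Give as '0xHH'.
Register before byte 2: 0xE4
Byte 2: 0x1A
0xE4 XOR 0x1A = 0xFE

Answer: 0xFE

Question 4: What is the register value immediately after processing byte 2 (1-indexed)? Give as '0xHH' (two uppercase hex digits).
Answer: 0xF4

Derivation:
After byte 1 (0x18): reg=0xE4
After byte 2 (0x1A): reg=0xF4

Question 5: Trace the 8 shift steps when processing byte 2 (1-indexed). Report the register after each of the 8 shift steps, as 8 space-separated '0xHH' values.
Answer: 0xFB 0xF1 0xE5 0xCD 0x9D 0x3D 0x7A 0xF4

Derivation:
After byte 1 (0x18): reg=0xE4
Register before byte 2: 0xE4
After XOR with byte 0x1A: 0xFE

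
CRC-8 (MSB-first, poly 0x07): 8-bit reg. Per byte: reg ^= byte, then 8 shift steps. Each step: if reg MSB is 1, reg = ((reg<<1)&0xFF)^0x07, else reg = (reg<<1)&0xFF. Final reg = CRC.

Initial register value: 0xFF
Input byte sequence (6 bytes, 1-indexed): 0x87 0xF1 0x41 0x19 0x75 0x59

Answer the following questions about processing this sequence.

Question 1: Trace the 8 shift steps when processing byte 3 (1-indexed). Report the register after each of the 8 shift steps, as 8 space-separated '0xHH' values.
Answer: 0x23 0x46 0x8C 0x1F 0x3E 0x7C 0xF8 0xF7

Derivation:
After byte 1 (0x87): reg=0x6F
After byte 2 (0xF1): reg=0xD3
Register before byte 3: 0xD3
After XOR with byte 0x41: 0x92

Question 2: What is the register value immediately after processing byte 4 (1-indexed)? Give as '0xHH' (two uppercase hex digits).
Answer: 0x84

Derivation:
After byte 1 (0x87): reg=0x6F
After byte 2 (0xF1): reg=0xD3
After byte 3 (0x41): reg=0xF7
After byte 4 (0x19): reg=0x84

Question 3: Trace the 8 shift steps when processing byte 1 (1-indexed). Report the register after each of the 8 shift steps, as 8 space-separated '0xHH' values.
Register before byte 1: 0xFF
After XOR with byte 0x87: 0x78

Answer: 0xF0 0xE7 0xC9 0x95 0x2D 0x5A 0xB4 0x6F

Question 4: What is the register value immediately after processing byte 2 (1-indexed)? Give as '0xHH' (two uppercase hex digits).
Answer: 0xD3

Derivation:
After byte 1 (0x87): reg=0x6F
After byte 2 (0xF1): reg=0xD3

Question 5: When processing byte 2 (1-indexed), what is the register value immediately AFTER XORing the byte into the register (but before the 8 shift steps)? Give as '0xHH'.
Register before byte 2: 0x6F
Byte 2: 0xF1
0x6F XOR 0xF1 = 0x9E

Answer: 0x9E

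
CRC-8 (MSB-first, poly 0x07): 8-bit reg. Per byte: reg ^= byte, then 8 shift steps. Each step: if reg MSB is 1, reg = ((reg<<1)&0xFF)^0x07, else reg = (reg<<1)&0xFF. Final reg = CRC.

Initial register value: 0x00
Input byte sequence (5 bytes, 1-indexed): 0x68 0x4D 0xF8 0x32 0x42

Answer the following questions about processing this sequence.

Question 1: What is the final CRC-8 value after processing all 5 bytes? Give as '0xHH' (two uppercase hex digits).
Answer: 0xF7

Derivation:
After byte 1 (0x68): reg=0x1F
After byte 2 (0x4D): reg=0xB9
After byte 3 (0xF8): reg=0xC0
After byte 4 (0x32): reg=0xD0
After byte 5 (0x42): reg=0xF7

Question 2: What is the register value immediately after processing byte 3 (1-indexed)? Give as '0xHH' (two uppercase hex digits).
After byte 1 (0x68): reg=0x1F
After byte 2 (0x4D): reg=0xB9
After byte 3 (0xF8): reg=0xC0

Answer: 0xC0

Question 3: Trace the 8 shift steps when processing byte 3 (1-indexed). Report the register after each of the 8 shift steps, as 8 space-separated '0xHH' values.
Answer: 0x82 0x03 0x06 0x0C 0x18 0x30 0x60 0xC0

Derivation:
After byte 1 (0x68): reg=0x1F
After byte 2 (0x4D): reg=0xB9
Register before byte 3: 0xB9
After XOR with byte 0xF8: 0x41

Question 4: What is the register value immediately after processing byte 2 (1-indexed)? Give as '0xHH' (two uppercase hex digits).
After byte 1 (0x68): reg=0x1F
After byte 2 (0x4D): reg=0xB9

Answer: 0xB9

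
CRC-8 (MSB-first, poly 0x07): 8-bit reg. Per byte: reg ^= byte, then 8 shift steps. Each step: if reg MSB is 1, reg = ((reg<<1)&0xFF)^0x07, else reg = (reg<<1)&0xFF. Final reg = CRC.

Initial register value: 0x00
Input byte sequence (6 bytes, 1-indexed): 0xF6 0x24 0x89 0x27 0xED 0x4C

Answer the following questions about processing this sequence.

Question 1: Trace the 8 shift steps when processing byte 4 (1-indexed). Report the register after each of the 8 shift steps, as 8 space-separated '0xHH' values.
Answer: 0xF4 0xEF 0xD9 0xB5 0x6D 0xDA 0xB3 0x61

Derivation:
After byte 1 (0xF6): reg=0xCC
After byte 2 (0x24): reg=0x96
After byte 3 (0x89): reg=0x5D
Register before byte 4: 0x5D
After XOR with byte 0x27: 0x7A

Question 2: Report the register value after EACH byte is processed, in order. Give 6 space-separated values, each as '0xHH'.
0xCC 0x96 0x5D 0x61 0xAD 0xA9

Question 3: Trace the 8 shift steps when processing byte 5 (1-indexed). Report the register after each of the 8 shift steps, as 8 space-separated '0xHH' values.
After byte 1 (0xF6): reg=0xCC
After byte 2 (0x24): reg=0x96
After byte 3 (0x89): reg=0x5D
After byte 4 (0x27): reg=0x61
Register before byte 5: 0x61
After XOR with byte 0xED: 0x8C

Answer: 0x1F 0x3E 0x7C 0xF8 0xF7 0xE9 0xD5 0xAD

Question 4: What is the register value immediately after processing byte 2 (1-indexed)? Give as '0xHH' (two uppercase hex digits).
Answer: 0x96

Derivation:
After byte 1 (0xF6): reg=0xCC
After byte 2 (0x24): reg=0x96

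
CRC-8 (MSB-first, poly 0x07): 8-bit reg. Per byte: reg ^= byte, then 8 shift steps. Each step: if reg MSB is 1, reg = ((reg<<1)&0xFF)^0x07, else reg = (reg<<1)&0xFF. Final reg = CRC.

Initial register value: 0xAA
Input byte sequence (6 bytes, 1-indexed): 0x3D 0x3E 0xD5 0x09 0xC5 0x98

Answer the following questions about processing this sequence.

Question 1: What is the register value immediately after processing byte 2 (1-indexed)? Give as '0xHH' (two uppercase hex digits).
After byte 1 (0x3D): reg=0xEC
After byte 2 (0x3E): reg=0x30

Answer: 0x30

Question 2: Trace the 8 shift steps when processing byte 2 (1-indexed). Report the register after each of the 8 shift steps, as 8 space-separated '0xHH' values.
Answer: 0xA3 0x41 0x82 0x03 0x06 0x0C 0x18 0x30

Derivation:
After byte 1 (0x3D): reg=0xEC
Register before byte 2: 0xEC
After XOR with byte 0x3E: 0xD2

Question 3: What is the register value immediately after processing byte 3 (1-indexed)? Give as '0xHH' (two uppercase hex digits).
After byte 1 (0x3D): reg=0xEC
After byte 2 (0x3E): reg=0x30
After byte 3 (0xD5): reg=0xB5

Answer: 0xB5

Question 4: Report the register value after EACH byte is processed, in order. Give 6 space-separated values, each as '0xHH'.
0xEC 0x30 0xB5 0x3D 0xE6 0x7D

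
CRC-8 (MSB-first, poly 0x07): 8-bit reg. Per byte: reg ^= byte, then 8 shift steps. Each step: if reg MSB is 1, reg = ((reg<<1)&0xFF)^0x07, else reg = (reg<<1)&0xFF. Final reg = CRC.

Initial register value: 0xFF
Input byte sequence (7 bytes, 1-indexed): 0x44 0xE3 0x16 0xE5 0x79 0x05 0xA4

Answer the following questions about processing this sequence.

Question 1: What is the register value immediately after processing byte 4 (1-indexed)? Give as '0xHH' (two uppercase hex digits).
After byte 1 (0x44): reg=0x28
After byte 2 (0xE3): reg=0x7F
After byte 3 (0x16): reg=0x18
After byte 4 (0xE5): reg=0xFD

Answer: 0xFD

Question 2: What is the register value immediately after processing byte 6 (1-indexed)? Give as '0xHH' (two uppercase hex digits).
Answer: 0xF9

Derivation:
After byte 1 (0x44): reg=0x28
After byte 2 (0xE3): reg=0x7F
After byte 3 (0x16): reg=0x18
After byte 4 (0xE5): reg=0xFD
After byte 5 (0x79): reg=0x95
After byte 6 (0x05): reg=0xF9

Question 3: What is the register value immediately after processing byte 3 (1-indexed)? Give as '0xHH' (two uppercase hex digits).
Answer: 0x18

Derivation:
After byte 1 (0x44): reg=0x28
After byte 2 (0xE3): reg=0x7F
After byte 3 (0x16): reg=0x18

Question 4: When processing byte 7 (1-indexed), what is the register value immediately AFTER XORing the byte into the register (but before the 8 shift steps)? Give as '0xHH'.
Answer: 0x5D

Derivation:
Register before byte 7: 0xF9
Byte 7: 0xA4
0xF9 XOR 0xA4 = 0x5D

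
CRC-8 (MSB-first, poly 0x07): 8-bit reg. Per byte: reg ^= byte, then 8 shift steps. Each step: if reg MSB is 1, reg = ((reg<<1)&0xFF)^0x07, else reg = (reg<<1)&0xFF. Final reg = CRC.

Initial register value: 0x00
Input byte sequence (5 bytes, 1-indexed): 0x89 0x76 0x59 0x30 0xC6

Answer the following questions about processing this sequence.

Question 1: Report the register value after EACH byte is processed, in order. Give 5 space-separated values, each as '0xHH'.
0xB6 0x4E 0x65 0xAC 0x11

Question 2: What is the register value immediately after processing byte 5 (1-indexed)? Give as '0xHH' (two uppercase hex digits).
Answer: 0x11

Derivation:
After byte 1 (0x89): reg=0xB6
After byte 2 (0x76): reg=0x4E
After byte 3 (0x59): reg=0x65
After byte 4 (0x30): reg=0xAC
After byte 5 (0xC6): reg=0x11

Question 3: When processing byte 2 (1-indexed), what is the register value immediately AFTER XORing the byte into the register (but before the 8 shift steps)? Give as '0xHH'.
Answer: 0xC0

Derivation:
Register before byte 2: 0xB6
Byte 2: 0x76
0xB6 XOR 0x76 = 0xC0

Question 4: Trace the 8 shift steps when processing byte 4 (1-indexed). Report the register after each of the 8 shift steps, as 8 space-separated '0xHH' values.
After byte 1 (0x89): reg=0xB6
After byte 2 (0x76): reg=0x4E
After byte 3 (0x59): reg=0x65
Register before byte 4: 0x65
After XOR with byte 0x30: 0x55

Answer: 0xAA 0x53 0xA6 0x4B 0x96 0x2B 0x56 0xAC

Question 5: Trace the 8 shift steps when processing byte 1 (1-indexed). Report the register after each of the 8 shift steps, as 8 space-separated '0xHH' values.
Register before byte 1: 0x00
After XOR with byte 0x89: 0x89

Answer: 0x15 0x2A 0x54 0xA8 0x57 0xAE 0x5B 0xB6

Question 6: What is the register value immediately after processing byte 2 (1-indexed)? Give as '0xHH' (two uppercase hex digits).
After byte 1 (0x89): reg=0xB6
After byte 2 (0x76): reg=0x4E

Answer: 0x4E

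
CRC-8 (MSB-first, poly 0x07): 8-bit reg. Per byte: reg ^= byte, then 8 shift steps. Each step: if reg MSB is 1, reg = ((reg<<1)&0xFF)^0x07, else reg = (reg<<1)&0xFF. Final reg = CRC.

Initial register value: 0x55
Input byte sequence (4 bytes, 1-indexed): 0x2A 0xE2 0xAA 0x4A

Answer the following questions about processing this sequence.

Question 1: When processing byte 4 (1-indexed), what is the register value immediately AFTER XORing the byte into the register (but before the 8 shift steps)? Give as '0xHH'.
Register before byte 4: 0x16
Byte 4: 0x4A
0x16 XOR 0x4A = 0x5C

Answer: 0x5C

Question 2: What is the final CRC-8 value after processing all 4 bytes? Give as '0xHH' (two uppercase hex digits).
Answer: 0x93

Derivation:
After byte 1 (0x2A): reg=0x7A
After byte 2 (0xE2): reg=0xC1
After byte 3 (0xAA): reg=0x16
After byte 4 (0x4A): reg=0x93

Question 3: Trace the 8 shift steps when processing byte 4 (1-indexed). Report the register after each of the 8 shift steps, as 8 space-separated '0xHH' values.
Answer: 0xB8 0x77 0xEE 0xDB 0xB1 0x65 0xCA 0x93

Derivation:
After byte 1 (0x2A): reg=0x7A
After byte 2 (0xE2): reg=0xC1
After byte 3 (0xAA): reg=0x16
Register before byte 4: 0x16
After XOR with byte 0x4A: 0x5C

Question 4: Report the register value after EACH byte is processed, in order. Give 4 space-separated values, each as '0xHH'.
0x7A 0xC1 0x16 0x93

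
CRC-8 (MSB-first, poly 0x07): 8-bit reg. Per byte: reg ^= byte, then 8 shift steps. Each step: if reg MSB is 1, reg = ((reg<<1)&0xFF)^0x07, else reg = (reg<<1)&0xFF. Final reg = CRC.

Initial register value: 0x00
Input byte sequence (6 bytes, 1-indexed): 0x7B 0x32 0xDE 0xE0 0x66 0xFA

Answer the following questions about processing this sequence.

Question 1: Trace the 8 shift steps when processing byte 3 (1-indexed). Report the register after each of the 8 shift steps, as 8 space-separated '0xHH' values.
After byte 1 (0x7B): reg=0x66
After byte 2 (0x32): reg=0xAB
Register before byte 3: 0xAB
After XOR with byte 0xDE: 0x75

Answer: 0xEA 0xD3 0xA1 0x45 0x8A 0x13 0x26 0x4C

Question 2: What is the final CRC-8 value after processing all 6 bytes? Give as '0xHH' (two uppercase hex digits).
Answer: 0xD1

Derivation:
After byte 1 (0x7B): reg=0x66
After byte 2 (0x32): reg=0xAB
After byte 3 (0xDE): reg=0x4C
After byte 4 (0xE0): reg=0x4D
After byte 5 (0x66): reg=0xD1
After byte 6 (0xFA): reg=0xD1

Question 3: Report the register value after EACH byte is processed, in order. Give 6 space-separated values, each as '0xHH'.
0x66 0xAB 0x4C 0x4D 0xD1 0xD1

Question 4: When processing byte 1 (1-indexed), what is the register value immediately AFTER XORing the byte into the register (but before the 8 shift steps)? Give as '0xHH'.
Answer: 0x7B

Derivation:
Register before byte 1: 0x00
Byte 1: 0x7B
0x00 XOR 0x7B = 0x7B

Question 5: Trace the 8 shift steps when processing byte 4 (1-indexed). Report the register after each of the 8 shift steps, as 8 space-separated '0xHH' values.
Answer: 0x5F 0xBE 0x7B 0xF6 0xEB 0xD1 0xA5 0x4D

Derivation:
After byte 1 (0x7B): reg=0x66
After byte 2 (0x32): reg=0xAB
After byte 3 (0xDE): reg=0x4C
Register before byte 4: 0x4C
After XOR with byte 0xE0: 0xAC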